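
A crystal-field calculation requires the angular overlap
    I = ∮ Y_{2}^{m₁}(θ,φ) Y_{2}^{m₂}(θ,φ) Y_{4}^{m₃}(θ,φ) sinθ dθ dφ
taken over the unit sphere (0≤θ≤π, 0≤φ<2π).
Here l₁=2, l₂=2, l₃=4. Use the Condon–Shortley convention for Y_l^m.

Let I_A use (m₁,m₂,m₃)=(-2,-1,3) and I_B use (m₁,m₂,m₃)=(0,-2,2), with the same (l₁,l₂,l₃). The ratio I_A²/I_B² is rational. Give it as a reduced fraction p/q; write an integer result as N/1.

Shared (l₁,l₂,l₃)=(2,2,4): N and (l;000)² cancel in I_A²/I_B².
A: Δ = 0!·4!·4!/9! = 1/630; Racah Σ t=0..0: t=0:+1/144 = 1/144; ⇒ 3j(2 2 4; -2 -1 3)² = 1/18, sgn -1
B: Δ = 0!·4!·4!/9! = 1/630; Racah Σ t=0..0: t=0:+1/96 = 1/96; ⇒ 3j(2 2 4; 0 -2 2)² = 1/42, sgn +1
I_A²/I_B² = (1/18)/(1/42) = 7/3

7/3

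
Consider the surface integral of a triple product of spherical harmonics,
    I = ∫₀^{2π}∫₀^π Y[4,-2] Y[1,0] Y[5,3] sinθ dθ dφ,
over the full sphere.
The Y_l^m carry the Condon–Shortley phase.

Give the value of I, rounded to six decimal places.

-2 + 0 + 3 = 1 ≠ 0: azimuthal integral kills it; I = 0

0.000000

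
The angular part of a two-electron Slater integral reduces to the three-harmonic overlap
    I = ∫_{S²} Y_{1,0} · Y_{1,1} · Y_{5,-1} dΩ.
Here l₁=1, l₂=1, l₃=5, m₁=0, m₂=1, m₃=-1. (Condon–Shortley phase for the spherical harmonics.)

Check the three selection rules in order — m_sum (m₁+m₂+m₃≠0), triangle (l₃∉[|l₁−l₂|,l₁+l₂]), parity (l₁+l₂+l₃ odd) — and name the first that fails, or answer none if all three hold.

azimuthal sum: 0 + 1 − 1 = 0  ✓
0 ≤ 5 ≤ 2 (triangle on l)  ✗
L = 1 + 1 + 5 = 7 (odd)

triangle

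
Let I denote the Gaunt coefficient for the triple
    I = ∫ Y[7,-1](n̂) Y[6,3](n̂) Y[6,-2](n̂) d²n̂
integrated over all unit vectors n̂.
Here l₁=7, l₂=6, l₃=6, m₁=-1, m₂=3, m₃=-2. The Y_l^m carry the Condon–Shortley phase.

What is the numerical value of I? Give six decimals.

l₁+l₂+l₃=19 is odd: 3j(l;000)=0 ⇒ I=0

0.000000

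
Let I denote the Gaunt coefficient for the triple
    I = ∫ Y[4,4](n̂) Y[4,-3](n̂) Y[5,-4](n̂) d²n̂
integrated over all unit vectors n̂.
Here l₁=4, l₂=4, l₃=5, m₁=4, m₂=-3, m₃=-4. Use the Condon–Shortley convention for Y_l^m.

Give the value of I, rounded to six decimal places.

4 − 3 − 4 = -3 ≠ 0: azimuthal integral kills it; I = 0

0.000000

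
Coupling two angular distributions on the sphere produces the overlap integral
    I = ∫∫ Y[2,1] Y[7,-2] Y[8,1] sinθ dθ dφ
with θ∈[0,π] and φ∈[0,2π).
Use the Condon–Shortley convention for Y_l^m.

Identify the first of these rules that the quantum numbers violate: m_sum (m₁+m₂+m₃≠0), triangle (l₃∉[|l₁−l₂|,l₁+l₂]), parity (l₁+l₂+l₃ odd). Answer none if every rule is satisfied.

azimuthal sum: 1 − 2 + 1 = 0  ✓
5 ≤ 8 ≤ 9 (triangle on l)  ✓
L = 2 + 7 + 8 = 17 (odd)  ✗

parity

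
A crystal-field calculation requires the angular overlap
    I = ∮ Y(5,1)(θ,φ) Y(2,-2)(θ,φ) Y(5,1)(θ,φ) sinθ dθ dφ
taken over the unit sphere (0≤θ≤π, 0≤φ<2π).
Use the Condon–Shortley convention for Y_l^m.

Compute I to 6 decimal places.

Rules hold: Σm=0, L=12 even, 3≤5≤7.
N = 11·5·11 = 605
Δ = 2!·8!·2!/13! = 1/38610
Racah Σ t=0..2: t=0:+1/2880 t=1:−1/576 t=2:+1/2880 = -1/960
⇒ 3j(5 2 5; 0 0 0)² = 10/429, sgn +1
Racah Σ t=0..0: t=0:+1/2304 = 1/2304
⇒ 3j(5 2 5; 1 -2 1)² = 5/143, sgn +1
4πI² = N·(3j₀)²·(3jₘ)² = 250/507
I = +1·√(0.493097/4π) = 0.19808933

0.198089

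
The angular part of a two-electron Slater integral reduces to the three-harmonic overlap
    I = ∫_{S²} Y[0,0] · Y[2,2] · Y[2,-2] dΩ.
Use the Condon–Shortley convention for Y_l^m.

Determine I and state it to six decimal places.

Checks pass: Σm=0; 4 even; l₃=2∈[2,2].
(2·0+1)(2·2+1)(2·2+1) = 25
Δ: 0! 0! 4! / 5! → 1/5
sum: t=0:+1/4 = 1/4
3j²(0 2 2; 0 0 0) = Δ·Π!·Σ² = 1/5  (sign +1)
sum: t=0:+1/24 = 1/24
3j²(0 2 2; 0 2 -2) = Δ·Π!·Σ² = 1/5  (sign +1)
combine: 4πI² = 25·1/5·1/5 = 1/1
take √, sign +1: I = 0.28209479

0.282095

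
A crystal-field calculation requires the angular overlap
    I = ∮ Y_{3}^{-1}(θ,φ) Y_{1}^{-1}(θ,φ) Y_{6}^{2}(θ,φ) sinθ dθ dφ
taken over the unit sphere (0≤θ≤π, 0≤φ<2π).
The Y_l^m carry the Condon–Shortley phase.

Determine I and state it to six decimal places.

0.000000

triangle: need 2≤l₃≤4, have 6; I=0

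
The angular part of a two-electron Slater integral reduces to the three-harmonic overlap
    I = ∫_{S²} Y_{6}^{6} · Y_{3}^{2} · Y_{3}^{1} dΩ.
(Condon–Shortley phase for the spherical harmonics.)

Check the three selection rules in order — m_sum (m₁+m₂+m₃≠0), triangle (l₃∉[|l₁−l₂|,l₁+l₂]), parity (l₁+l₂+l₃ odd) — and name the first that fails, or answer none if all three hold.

Σmᵢ = 9  ✗
l₃∈[|l₁−l₂|,l₁+l₂]=[3,9], have l₃=3
Σlᵢ = 12 ⇒ even

m_sum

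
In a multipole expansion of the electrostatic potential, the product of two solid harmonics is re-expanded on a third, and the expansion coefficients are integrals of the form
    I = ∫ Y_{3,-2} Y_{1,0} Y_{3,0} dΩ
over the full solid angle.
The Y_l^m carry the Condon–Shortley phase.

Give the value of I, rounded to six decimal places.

0.000000

m-sum = -2 + 0 + 0 = -2 ≠ 0 ⇒ I = 0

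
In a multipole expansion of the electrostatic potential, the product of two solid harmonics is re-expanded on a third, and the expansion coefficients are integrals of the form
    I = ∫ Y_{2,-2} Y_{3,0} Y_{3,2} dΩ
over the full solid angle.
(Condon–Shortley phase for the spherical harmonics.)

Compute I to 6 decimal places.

-0.188063

Checks pass: Σm=0; 8 even; l₃=3∈[1,5].
(2·2+1)(2·3+1)(2·3+1) = 245
Δ: 2! 2! 4! / 9! → 1/3780
sum: t=0:+1/24 t=1:−1/4 t=2:+1/24 = -1/6
3j²(2 3 3; 0 0 0) = Δ·Π!·Σ² = 4/105  (sign +1)
sum: t=2:+1/24 = 1/24
3j²(2 3 3; -2 0 2) = Δ·Π!·Σ² = 1/21  (sign -1)
combine: 4πI² = 245·4/105·1/21 = 4/9
take √, sign -1: I = -0.18806319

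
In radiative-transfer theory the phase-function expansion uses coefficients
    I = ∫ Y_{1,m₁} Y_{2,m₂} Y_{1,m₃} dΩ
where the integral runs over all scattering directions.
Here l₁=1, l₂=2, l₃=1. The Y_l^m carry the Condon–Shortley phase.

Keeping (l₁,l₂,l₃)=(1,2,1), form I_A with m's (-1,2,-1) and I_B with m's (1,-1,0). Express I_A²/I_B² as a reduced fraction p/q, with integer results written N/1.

2/1

Same 1,2,1: normalisation and zero-m 3j drop out of the ratio.
A: Δ: 2! 0! 2! / 5! → 1/30; sum: t=2:+1/4 = 1/4; 3j²(1 2 1; -1 2 -1) = Δ·Π!·Σ² = 1/5  (sign +1)
B: Δ: 2! 0! 2! / 5! → 1/30; sum: t=0:+1/2 = 1/2; 3j²(1 2 1; 1 -1 0) = Δ·Π!·Σ² = 1/10  (sign -1)
I_A²/I_B² = (1/5)/(1/10) = 2/1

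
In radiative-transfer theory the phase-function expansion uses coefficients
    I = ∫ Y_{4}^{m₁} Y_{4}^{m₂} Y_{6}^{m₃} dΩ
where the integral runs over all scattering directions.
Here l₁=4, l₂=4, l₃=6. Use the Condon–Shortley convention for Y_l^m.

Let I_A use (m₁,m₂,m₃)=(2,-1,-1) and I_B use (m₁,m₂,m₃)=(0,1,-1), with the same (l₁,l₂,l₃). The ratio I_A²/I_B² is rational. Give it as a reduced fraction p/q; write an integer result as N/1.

l's match ⇒ only the (l;m) 3-j factors differ between A and B.
A: triangle coeff Δ(4,4,6) = 1/1261260; Σ_t [0,2]: t=0:+1/3456 t=1:−1/5760 t=2:+1/172800 = 7/57600; (3j)²=21/2860 [(4 4 6; 2 -1 -1)], sign=-1
B: triangle coeff Δ(4,4,6) = 1/1261260; Σ_t [0,2]: t=0:+1/11520 t=1:−1/1728 t=2:+1/3456 = -7/34560; (3j)²=7/858 [(4 4 6; 0 1 -1)], sign=+1
I_A²/I_B² = (21/2860)/(7/858) = 9/10

9/10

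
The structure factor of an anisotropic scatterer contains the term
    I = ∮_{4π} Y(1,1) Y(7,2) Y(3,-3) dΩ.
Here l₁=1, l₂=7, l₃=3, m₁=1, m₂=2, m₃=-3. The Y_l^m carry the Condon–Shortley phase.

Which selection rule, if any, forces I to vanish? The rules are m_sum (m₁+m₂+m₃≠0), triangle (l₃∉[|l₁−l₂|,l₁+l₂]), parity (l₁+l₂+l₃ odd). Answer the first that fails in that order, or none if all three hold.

triangle

m₁+m₂+m₃ = 1 + 2 − 3 = 0  ✓
triangle: |1−7|=6 ≤ l₃=3 ≤ 1+7=8  ✗
parity: l₁+l₂+l₃ = 11 is odd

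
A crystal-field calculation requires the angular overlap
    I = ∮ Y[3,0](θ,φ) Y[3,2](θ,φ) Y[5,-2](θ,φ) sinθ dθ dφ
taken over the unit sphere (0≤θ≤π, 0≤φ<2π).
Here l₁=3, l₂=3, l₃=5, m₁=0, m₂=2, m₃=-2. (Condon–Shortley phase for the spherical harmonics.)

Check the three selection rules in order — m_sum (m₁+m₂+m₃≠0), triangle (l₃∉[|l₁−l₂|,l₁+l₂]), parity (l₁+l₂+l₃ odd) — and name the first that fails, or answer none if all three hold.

Σmᵢ = 0  ✓
l₃∈[|l₁−l₂|,l₁+l₂]=[0,6], have l₃=5  ✓
Σlᵢ = 11 ⇒ odd  ✗

parity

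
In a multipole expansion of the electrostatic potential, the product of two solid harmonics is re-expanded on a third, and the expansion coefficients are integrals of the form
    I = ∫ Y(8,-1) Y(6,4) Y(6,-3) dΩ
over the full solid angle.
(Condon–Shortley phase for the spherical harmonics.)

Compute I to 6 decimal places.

-0.114107

Checks pass: Σm=0; 20 even; l₃=6∈[2,14].
(2·8+1)(2·6+1)(2·6+1) = 2873
Δ: 8! 8! 4! / 21! → 1/1309458150
sum: t=2:+1/49766400 t=3:−1/3110400 t=4:+1/1327104 t=5:−1/3110400 t=6:+1/49766400 = 1/6635520
3j²(8 6 6; 0 0 0) = Δ·Π!·Σ² = 350/46189  (sign +1)
sum: t=6:+1/24883200 t=7:−1/43545600 t=8:+1/812851200 = 1/54190080
3j²(8 6 6; -1 4 -3) = Δ·Π!·Σ² = 2430/323323  (sign -1)
combine: 4πI² = 2873·350/46189·2430/323323 = 121500/742577
take √, sign -1: I = -0.11410705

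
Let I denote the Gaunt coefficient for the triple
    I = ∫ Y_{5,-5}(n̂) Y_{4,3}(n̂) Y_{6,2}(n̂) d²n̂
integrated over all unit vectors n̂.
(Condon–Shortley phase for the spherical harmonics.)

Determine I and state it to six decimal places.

l₁+l₂+l₃=15 is odd: 3j(l;000)=0 ⇒ I=0

0.000000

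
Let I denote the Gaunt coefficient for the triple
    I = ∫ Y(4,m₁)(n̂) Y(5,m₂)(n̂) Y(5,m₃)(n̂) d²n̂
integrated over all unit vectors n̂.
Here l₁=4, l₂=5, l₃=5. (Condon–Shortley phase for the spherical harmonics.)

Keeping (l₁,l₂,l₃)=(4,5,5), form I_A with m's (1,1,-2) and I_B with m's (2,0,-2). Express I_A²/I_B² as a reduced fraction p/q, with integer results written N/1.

Same 4,5,5: normalisation and zero-m 3j drop out of the ratio.
A: Δ: 4! 4! 6! / 15! → 1/3153150; sum: t=0:+1/103680 t=1:−1/2880 t=2:+1/1152 t=3:−1/5184 = 7/20736; 3j²(4 5 5; 1 1 -2) = Δ·Π!·Σ² = 35/2574  (sign -1)
B: Δ: 4! 4! 6! / 15! → 1/3153150; sum: t=0:+1/11520 t=1:−1/1728 t=2:+1/3456 = -7/34560; 3j²(4 5 5; 2 0 -2) = Δ·Π!·Σ² = 7/858  (sign +1)
I_A²/I_B² = (35/2574)/(7/858) = 5/3

5/3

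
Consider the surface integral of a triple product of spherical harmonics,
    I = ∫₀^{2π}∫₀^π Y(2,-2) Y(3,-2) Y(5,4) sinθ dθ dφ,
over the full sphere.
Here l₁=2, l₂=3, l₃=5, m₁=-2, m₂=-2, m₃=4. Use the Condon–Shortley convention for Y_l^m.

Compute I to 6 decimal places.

m-sum 0 ✓  L=10 even ✓  1≤5≤5 ✓
Π(2lᵢ+1) = 5×7×11 = 385
triangle coeff Δ(2,3,5) = 1/2310
Σ_t [0,0]: t=0:+1/144 = 1/144
(3j)²=10/231 [(2 3 5; 0 0 0)], sign=-1
Σ_t [0,0]: t=0:+1/2880 = 1/2880
(3j)²=3/55 [(2 3 5; -2 -2 4)], sign=-1
⇒ 4πI² = 10/11
I = (+1)√(10/11/(4π)) = 0.26896683

0.268967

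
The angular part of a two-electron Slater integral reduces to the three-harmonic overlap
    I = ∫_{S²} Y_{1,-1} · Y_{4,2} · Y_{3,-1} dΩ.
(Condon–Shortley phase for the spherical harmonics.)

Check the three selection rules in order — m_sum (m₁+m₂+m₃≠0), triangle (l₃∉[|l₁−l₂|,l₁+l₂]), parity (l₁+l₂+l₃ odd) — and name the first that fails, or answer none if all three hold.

azimuthal sum: -1 + 2 − 1 = 0  ✓
3 ≤ 3 ≤ 5 (triangle on l)  ✓
L = 1 + 4 + 3 = 8 (even)  ✓

none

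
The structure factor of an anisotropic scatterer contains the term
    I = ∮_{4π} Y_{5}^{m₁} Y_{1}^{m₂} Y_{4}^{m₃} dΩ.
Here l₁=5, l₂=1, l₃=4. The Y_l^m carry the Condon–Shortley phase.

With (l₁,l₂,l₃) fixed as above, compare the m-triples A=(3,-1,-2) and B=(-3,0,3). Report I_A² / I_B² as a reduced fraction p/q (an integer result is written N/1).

7/4

Same 5,1,4: normalisation and zero-m 3j drop out of the ratio.
A: Δ: 2! 8! 0! / 11! → 1/495; sum: t=0:+1/2880 = 1/2880; 3j²(5 1 4; 3 -1 -2) = Δ·Π!·Σ² = 28/495  (sign +1)
B: Δ: 2! 8! 0! / 11! → 1/495; sum: t=1:−1/5040 = -1/5040; 3j²(5 1 4; -3 0 3) = Δ·Π!·Σ² = 16/495  (sign +1)
I_A²/I_B² = (28/495)/(16/495) = 7/4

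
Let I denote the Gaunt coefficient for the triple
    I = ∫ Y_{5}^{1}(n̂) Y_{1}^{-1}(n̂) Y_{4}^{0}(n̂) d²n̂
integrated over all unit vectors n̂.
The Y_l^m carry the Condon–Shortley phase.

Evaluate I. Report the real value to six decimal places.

Checks pass: Σm=0; 10 even; l₃=4∈[4,6].
(2·5+1)(2·1+1)(2·4+1) = 297
Δ: 2! 8! 0! / 11! → 1/495
sum: t=1:−1/576 = -1/576
3j²(5 1 4; 0 0 0) = Δ·Π!·Σ² = 5/99  (sign -1)
sum: t=0:+1/1152 = 1/1152
3j²(5 1 4; 1 -1 0) = Δ·Π!·Σ² = 1/33  (sign +1)
combine: 4πI² = 297·5/99·1/33 = 5/11
take √, sign -1: I = -0.19018827

-0.190188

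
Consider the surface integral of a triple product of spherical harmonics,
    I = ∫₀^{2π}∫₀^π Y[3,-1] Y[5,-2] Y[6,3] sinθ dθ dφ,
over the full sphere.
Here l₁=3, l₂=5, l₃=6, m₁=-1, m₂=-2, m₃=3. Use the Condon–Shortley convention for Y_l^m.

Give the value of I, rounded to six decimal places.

-0.152880

m-sum 0 ✓  L=14 even ✓  2≤6≤8 ✓
Π(2lᵢ+1) = 7×11×13 = 1001
triangle coeff Δ(3,5,6) = 1/675675
Σ_t [0,2]: t=0:+1/8640 t=1:−1/2304 t=2:+1/8640 = -7/34560
(3j)²=7/429 [(3 5 6; 0 0 0)], sign=-1
Σ_t [0,2]: t=0:+1/34560 t=1:−1/8640 t=2:+1/40320 = -1/16128
(3j)²=18/1001 [(3 5 6; -1 -2 3)], sign=+1
⇒ 4πI² = 42/143
I = (-1)√(42/143/(4π)) = -0.15288036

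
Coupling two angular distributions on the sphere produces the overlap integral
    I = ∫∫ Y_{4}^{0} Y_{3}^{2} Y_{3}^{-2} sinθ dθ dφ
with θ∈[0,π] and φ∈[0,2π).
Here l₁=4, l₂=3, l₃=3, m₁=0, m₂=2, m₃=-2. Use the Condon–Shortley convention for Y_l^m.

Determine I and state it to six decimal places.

Rules hold: Σm=0, L=10 even, 1≤3≤7.
N = 9·7·7 = 441
Δ = 4!·4!·2!/11! = 1/34650
Racah Σ t=1..3: t=1:−1/72 t=2:+1/16 t=3:−1/72 = 5/144
⇒ 3j(4 3 3; 0 0 0)² = 2/77, sgn -1
Racah Σ t=3..4: t=3:−1/72 t=4:+1/576 = -7/576
⇒ 3j(4 3 3; 0 2 -2)² = 7/198, sgn +1
4πI² = N·(3j₀)²·(3jₘ)² = 49/121
I = -1·√(0.404959/4π) = -0.17951487

-0.179515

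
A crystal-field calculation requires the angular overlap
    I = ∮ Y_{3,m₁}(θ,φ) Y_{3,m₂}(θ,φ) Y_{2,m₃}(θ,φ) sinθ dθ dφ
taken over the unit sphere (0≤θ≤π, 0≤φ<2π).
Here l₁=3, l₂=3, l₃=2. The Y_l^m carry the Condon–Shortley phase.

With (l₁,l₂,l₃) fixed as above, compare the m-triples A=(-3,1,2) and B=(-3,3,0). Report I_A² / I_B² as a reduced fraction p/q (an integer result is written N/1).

Same 3,3,2: normalisation and zero-m 3j drop out of the ratio.
A: Δ: 4! 2! 2! / 9! → 1/3780; sum: t=4:+1/96 = 1/96; 3j²(3 3 2; -3 1 2) = Δ·Π!·Σ² = 1/42  (sign +1)
B: Δ: 4! 2! 2! / 9! → 1/3780; sum: t=4:+1/96 = 1/96; 3j²(3 3 2; -3 3 0) = Δ·Π!·Σ² = 5/84  (sign +1)
I_A²/I_B² = (1/42)/(5/84) = 2/5

2/5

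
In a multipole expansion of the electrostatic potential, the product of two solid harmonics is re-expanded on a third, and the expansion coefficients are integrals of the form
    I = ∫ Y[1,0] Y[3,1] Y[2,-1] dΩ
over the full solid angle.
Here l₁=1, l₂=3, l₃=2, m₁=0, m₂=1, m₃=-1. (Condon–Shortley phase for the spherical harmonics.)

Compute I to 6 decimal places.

Checks pass: Σm=0; 6 even; l₃=2∈[2,4].
(2·1+1)(2·3+1)(2·2+1) = 105
Δ: 2! 0! 4! / 7! → 1/105
sum: t=1:−1/4 = -1/4
3j²(1 3 2; 0 0 0) = Δ·Π!·Σ² = 3/35  (sign -1)
sum: t=1:−1/6 = -1/6
3j²(1 3 2; 0 1 -1) = Δ·Π!·Σ² = 8/105  (sign +1)
combine: 4πI² = 105·3/35·8/105 = 24/35
take √, sign -1: I = -0.23359668

-0.233597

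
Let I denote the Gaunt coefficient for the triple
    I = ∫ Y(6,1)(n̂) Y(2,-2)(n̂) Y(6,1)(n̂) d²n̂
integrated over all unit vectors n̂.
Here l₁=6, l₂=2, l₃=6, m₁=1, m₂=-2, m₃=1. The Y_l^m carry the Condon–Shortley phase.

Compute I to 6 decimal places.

m-sum 0 ✓  L=14 even ✓  4≤6≤8 ✓
Π(2lᵢ+1) = 13×5×13 = 845
triangle coeff Δ(6,2,6) = 1/90090
Σ_t [0,2]: t=0:+1/69120 t=1:−1/14400 t=2:+1/69120 = -7/172800
(3j)²=14/715 [(6 2 6; 0 0 0)], sign=-1
Σ_t [0,0]: t=0:+1/57600 = 1/57600
(3j)²=21/715 [(6 2 6; 1 -2 1)], sign=-1
⇒ 4πI² = 294/605
I = (+1)√(294/605/(4π)) = 0.19664868

0.196649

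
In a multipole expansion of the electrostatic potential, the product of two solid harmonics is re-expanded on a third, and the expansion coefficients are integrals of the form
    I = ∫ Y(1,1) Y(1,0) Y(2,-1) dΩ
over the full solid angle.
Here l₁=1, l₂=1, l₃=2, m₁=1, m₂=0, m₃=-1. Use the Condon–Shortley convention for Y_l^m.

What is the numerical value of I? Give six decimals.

Checks pass: Σm=0; 4 even; l₃=2∈[0,2].
(2·1+1)(2·1+1)(2·2+1) = 45
Δ: 0! 2! 2! / 5! → 1/30
sum: t=0:+1/1 = 1/1
3j²(1 1 2; 0 0 0) = Δ·Π!·Σ² = 2/15  (sign +1)
sum: t=0:+1/2 = 1/2
3j²(1 1 2; 1 0 -1) = Δ·Π!·Σ² = 1/10  (sign -1)
combine: 4πI² = 45·2/15·1/10 = 3/5
take √, sign -1: I = -0.21850969

-0.218510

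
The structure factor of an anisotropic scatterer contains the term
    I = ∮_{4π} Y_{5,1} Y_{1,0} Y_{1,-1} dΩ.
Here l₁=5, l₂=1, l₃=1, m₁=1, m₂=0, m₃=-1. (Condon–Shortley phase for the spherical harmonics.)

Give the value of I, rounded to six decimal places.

0.000000

|5−1|≤1≤5+1 violated ⇒ I = 0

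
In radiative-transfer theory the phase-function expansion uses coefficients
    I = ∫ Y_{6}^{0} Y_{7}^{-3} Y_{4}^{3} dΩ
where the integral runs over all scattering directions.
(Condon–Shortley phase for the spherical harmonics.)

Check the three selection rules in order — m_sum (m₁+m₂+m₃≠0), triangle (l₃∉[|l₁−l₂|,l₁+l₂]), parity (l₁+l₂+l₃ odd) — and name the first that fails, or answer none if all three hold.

Σmᵢ = 0  ✓
l₃∈[|l₁−l₂|,l₁+l₂]=[1,13], have l₃=4  ✓
Σlᵢ = 17 ⇒ odd  ✗

parity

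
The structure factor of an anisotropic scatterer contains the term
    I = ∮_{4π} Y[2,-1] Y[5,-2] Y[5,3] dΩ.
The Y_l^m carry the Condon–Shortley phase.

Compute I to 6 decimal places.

-0.161739

Checks pass: Σm=0; 12 even; l₃=5∈[3,7].
(2·2+1)(2·5+1)(2·5+1) = 605
Δ: 2! 2! 8! / 13! → 1/38610
sum: t=0:+1/2880 t=1:−1/576 t=2:+1/2880 = -1/960
3j²(2 5 5; 0 0 0) = Δ·Π!·Σ² = 10/429  (sign +1)
sum: t=1:−1/2880 t=2:+1/10080 = -1/4032
3j²(2 5 5; -1 -2 3) = Δ·Π!·Σ² = 10/429  (sign -1)
combine: 4πI² = 605·10/429·10/429 = 500/1521
take √, sign -1: I = -0.16173926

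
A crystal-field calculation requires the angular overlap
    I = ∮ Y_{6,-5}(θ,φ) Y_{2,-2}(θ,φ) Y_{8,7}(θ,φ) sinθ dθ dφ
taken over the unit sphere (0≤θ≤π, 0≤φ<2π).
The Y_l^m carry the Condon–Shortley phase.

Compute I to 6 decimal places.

-0.313531

m-sum 0 ✓  L=16 even ✓  4≤8≤8 ✓
Π(2lᵢ+1) = 13×5×17 = 1105
triangle coeff Δ(6,2,8) = 1/30940
Σ_t [0,0]: t=0:+1/2073600 = 1/2073600
(3j)²=28/1105 [(6 2 8; 0 0 0)], sign=+1
Σ_t [0,0]: t=0:+1/958003200 = 1/958003200
(3j)²=3/68 [(6 2 8; -5 -2 7)], sign=-1
⇒ 4πI² = 21/17
I = (-1)√(21/17/(4π)) = -0.31353083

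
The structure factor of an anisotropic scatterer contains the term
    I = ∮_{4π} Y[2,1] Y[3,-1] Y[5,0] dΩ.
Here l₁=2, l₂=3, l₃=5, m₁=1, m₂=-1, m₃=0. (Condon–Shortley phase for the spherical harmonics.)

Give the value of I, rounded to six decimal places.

Checks pass: Σm=0; 10 even; l₃=5∈[1,5].
(2·2+1)(2·3+1)(2·5+1) = 385
Δ: 0! 4! 6! / 11! → 1/2310
sum: t=0:+1/144 = 1/144
3j²(2 3 5; 0 0 0) = Δ·Π!·Σ² = 10/231  (sign -1)
sum: t=0:+1/288 = 1/288
3j²(2 3 5; 1 -1 0) = Δ·Π!·Σ² = 5/231  (sign -1)
combine: 4πI² = 385·10/231·5/231 = 250/693
take √, sign +1: I = 0.16943318

0.169433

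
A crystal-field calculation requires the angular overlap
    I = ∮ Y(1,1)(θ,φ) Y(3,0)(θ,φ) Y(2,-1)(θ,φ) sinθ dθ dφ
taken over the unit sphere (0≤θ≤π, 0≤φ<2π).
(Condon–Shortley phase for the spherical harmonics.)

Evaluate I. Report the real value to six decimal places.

Checks pass: Σm=0; 6 even; l₃=2∈[2,4].
(2·1+1)(2·3+1)(2·2+1) = 105
Δ: 2! 0! 4! / 7! → 1/105
sum: t=1:−1/4 = -1/4
3j²(1 3 2; 0 0 0) = Δ·Π!·Σ² = 3/35  (sign -1)
sum: t=0:+1/12 = 1/12
3j²(1 3 2; 1 0 -1) = Δ·Π!·Σ² = 1/35  (sign -1)
combine: 4πI² = 105·3/35·1/35 = 9/35
take √, sign +1: I = 0.14304817

0.143048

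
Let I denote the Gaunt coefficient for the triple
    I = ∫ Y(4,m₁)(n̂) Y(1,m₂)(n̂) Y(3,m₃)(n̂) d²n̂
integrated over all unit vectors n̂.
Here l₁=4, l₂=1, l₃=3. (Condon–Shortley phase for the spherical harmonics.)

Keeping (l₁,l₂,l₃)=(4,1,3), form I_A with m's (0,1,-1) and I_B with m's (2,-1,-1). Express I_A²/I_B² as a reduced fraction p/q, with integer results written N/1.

Same 4,1,3: normalisation and zero-m 3j drop out of the ratio.
A: Δ: 2! 6! 0! / 9! → 1/252; sum: t=2:+1/96 = 1/96; 3j²(4 1 3; 0 1 -1) = Δ·Π!·Σ² = 1/42  (sign +1)
B: Δ: 2! 6! 0! / 9! → 1/252; sum: t=0:+1/96 = 1/96; 3j²(4 1 3; 2 -1 -1) = Δ·Π!·Σ² = 5/84  (sign +1)
I_A²/I_B² = (1/42)/(5/84) = 2/5

2/5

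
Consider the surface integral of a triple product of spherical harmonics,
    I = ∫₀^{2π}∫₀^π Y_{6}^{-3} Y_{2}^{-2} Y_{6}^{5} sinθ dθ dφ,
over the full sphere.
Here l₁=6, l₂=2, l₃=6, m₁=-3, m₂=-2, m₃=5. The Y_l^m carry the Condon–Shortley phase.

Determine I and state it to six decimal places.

Rules hold: Σm=0, L=14 even, 4≤6≤8.
N = 13·5·13 = 845
Δ = 2!·10!·2!/15! = 1/90090
Racah Σ t=0..2: t=0:+1/69120 t=1:−1/14400 t=2:+1/69120 = -7/172800
⇒ 3j(6 2 6; 0 0 0)² = 14/715, sgn -1
Racah Σ t=0..0: t=0:+1/1451520 = 1/1451520
⇒ 3j(6 2 6; -3 -2 5)² = 1/91, sgn -1
4πI² = N·(3j₀)²·(3jₘ)² = 2/11
I = +1·√(0.181818/4π) = 0.12028562

0.120286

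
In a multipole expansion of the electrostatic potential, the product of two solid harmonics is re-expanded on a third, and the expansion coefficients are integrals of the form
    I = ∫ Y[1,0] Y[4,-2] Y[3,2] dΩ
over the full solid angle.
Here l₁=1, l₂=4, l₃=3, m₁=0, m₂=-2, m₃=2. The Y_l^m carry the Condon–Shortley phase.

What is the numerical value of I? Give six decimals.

m-sum 0 ✓  L=8 even ✓  3≤3≤5 ✓
Π(2lᵢ+1) = 3×9×7 = 189
triangle coeff Δ(1,4,3) = 1/252
Σ_t [1,1]: t=1:−1/36 = -1/36
(3j)²=4/63 [(1 4 3; 0 0 0)], sign=+1
Σ_t [1,1]: t=1:−1/120 = -1/120
(3j)²=1/21 [(1 4 3; 0 -2 2)], sign=+1
⇒ 4πI² = 4/7
I = (+1)√(4/7/(4π)) = 0.21324362

0.213244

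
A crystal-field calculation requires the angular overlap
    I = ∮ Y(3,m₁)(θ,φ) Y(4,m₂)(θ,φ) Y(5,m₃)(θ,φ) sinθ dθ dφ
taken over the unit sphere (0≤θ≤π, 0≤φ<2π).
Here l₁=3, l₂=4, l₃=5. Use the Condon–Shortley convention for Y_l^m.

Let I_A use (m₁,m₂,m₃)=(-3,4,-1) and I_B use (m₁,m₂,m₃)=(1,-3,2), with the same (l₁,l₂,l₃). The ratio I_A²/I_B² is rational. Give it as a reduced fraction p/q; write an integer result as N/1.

Same 3,4,5: normalisation and zero-m 3j drop out of the ratio.
A: Δ: 2! 4! 6! / 13! → 1/180180; sum: t=2:+1/34560 = 1/34560; 3j²(3 4 5; -3 4 -1) = Δ·Π!·Σ² = 1/429  (sign +1)
B: Δ: 2! 4! 6! / 13! → 1/180180; sum: t=0:+1/960 t=1:−1/4320 = 7/8640; 3j²(3 4 5; 1 -3 2) = Δ·Π!·Σ² = 343/12870  (sign -1)
I_A²/I_B² = (1/429)/(343/12870) = 30/343

30/343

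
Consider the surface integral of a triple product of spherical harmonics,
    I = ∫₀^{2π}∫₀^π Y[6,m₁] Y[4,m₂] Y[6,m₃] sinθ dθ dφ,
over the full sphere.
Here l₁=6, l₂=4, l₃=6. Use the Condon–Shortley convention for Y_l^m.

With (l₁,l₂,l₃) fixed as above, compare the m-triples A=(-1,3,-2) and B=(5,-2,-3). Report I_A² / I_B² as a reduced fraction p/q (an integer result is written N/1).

343/4752

Shared (l₁,l₂,l₃)=(6,4,6): N and (l;000)² cancel in I_A²/I_B².
A: Δ = 4!·8!·4!/17! = 1/15315300; Racah Σ t=3..4: t=3:−1/82944 t=4:+1/103680 = -1/414720; ⇒ 3j(6 4 6; -1 3 -2)² = 49/43758, sgn -1
B: Δ = 4!·8!·4!/17! = 1/15315300; Racah Σ t=0..1: t=0:+1/483840 t=1:−1/1451520 = 1/725760; ⇒ 3j(6 4 6; 5 -2 -3)² = 24/1547, sgn -1
I_A²/I_B² = (49/43758)/(24/1547) = 343/4752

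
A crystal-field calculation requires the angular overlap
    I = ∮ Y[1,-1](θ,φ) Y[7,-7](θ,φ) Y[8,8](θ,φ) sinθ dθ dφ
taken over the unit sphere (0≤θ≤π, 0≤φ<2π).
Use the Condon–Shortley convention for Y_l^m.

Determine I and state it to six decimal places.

m-sum 0 ✓  L=16 even ✓  6≤8≤8 ✓
Π(2lᵢ+1) = 3×15×17 = 765
triangle coeff Δ(1,7,8) = 1/2040
Σ_t [0,0]: t=0:+1/25401600 = 1/25401600
(3j)²=8/255 [(1 7 8; 0 0 0)], sign=+1
Σ_t [0,0]: t=0:+1/174356582400 = 1/174356582400
(3j)²=1/17 [(1 7 8; -1 -7 8)], sign=+1
⇒ 4πI² = 24/17
I = (+1)√(24/17/(4π)) = 0.33517856

0.335179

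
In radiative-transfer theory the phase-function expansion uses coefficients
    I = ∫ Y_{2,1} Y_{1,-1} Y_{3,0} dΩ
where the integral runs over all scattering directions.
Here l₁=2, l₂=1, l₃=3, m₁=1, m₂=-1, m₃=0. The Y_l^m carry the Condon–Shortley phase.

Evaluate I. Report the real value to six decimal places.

m-sum 0 ✓  L=6 even ✓  1≤3≤3 ✓
Π(2lᵢ+1) = 5×3×7 = 105
triangle coeff Δ(2,1,3) = 1/105
Σ_t [0,0]: t=0:+1/4 = 1/4
(3j)²=3/35 [(2 1 3; 0 0 0)], sign=-1
Σ_t [0,0]: t=0:+1/12 = 1/12
(3j)²=1/35 [(2 1 3; 1 -1 0)], sign=-1
⇒ 4πI² = 9/35
I = (+1)√(9/35/(4π)) = 0.14304817

0.143048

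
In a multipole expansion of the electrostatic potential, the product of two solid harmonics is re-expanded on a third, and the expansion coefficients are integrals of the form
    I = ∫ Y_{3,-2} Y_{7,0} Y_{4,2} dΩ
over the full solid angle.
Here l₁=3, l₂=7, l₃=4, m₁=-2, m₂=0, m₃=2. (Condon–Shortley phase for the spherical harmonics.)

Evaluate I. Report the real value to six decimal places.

m-sum 0 ✓  L=14 even ✓  4≤4≤10 ✓
Π(2lᵢ+1) = 7×15×9 = 945
triangle coeff Δ(3,7,4) = 1/45045
Σ_t [3,3]: t=3:−1/20736 = -1/20736
(3j)²=35/1287 [(3 7 4; 0 0 0)], sign=-1
Σ_t [5,5]: t=5:−1/172800 = -1/172800
(3j)²=7/2145 [(3 7 4; -2 0 2)], sign=-1
⇒ 4πI² = 1715/20449
I = (+1)√(1715/20449/(4π)) = 0.08169418

0.081694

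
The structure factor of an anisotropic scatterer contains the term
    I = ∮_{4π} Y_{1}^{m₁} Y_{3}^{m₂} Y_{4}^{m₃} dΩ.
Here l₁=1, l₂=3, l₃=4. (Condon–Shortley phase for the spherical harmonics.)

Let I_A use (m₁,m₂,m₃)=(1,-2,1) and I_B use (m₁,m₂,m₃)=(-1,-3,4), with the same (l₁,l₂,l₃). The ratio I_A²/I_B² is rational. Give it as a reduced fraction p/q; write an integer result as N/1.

3/28

l's match ⇒ only the (l;m) 3-j factors differ between A and B.
A: triangle coeff Δ(1,3,4) = 1/252; Σ_t [0,0]: t=0:+1/240 = 1/240; (3j)²=1/84 [(1 3 4; 1 -2 1)], sign=-1
B: triangle coeff Δ(1,3,4) = 1/252; Σ_t [0,0]: t=0:+1/1440 = 1/1440; (3j)²=1/9 [(1 3 4; -1 -3 4)], sign=+1
I_A²/I_B² = (1/84)/(1/9) = 3/28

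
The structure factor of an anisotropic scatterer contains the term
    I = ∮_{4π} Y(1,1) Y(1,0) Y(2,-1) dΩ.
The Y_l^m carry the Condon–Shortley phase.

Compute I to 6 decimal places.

Checks pass: Σm=0; 4 even; l₃=2∈[0,2].
(2·1+1)(2·1+1)(2·2+1) = 45
Δ: 0! 2! 2! / 5! → 1/30
sum: t=0:+1/1 = 1/1
3j²(1 1 2; 0 0 0) = Δ·Π!·Σ² = 2/15  (sign +1)
sum: t=0:+1/2 = 1/2
3j²(1 1 2; 1 0 -1) = Δ·Π!·Σ² = 1/10  (sign -1)
combine: 4πI² = 45·2/15·1/10 = 3/5
take √, sign -1: I = -0.21850969

-0.218510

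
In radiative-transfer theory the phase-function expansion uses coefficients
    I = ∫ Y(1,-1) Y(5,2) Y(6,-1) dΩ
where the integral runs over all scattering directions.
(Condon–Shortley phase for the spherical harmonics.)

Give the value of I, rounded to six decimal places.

-0.129207

Checks pass: Σm=0; 12 even; l₃=6∈[4,6].
(2·1+1)(2·5+1)(2·6+1) = 429
Δ: 0! 2! 10! / 13! → 1/858
sum: t=0:+1/14400 = 1/14400
3j²(1 5 6; 0 0 0) = Δ·Π!·Σ² = 6/143  (sign +1)
sum: t=0:+1/60480 = 1/60480
3j²(1 5 6; -1 2 -1) = Δ·Π!·Σ² = 5/429  (sign -1)
combine: 4πI² = 429·6/143·5/429 = 30/143
take √, sign -1: I = -0.12920749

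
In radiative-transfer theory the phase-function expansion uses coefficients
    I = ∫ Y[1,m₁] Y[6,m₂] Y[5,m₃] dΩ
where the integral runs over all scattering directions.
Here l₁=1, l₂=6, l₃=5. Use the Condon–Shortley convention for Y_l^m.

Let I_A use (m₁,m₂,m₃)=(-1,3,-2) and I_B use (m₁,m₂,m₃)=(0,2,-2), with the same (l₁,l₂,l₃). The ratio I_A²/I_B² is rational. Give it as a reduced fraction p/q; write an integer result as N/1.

Same 1,6,5: normalisation and zero-m 3j drop out of the ratio.
A: Δ: 2! 0! 10! / 13! → 1/858; sum: t=2:+1/60480 = 1/60480; 3j²(1 6 5; -1 3 -2) = Δ·Π!·Σ² = 6/143  (sign -1)
B: Δ: 2! 0! 10! / 13! → 1/858; sum: t=1:−1/30240 = -1/30240; 3j²(1 6 5; 0 2 -2) = Δ·Π!·Σ² = 16/429  (sign +1)
I_A²/I_B² = (6/143)/(16/429) = 9/8

9/8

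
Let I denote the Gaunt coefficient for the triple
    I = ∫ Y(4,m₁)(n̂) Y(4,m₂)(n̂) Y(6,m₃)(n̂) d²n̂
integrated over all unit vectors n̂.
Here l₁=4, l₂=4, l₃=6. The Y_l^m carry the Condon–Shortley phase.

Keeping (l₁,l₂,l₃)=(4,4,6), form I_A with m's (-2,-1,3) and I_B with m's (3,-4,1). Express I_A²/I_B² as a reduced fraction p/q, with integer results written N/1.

Shared (l₁,l₂,l₃)=(4,4,6): N and (l;000)² cancel in I_A²/I_B².
A: Δ = 2!·6!·6!/15! = 1/1261260; Racah Σ t=0..2: t=0:+1/51840 t=1:−1/5760 t=2:+1/11520 = -7/103680; ⇒ 3j(4 4 6; -2 -1 3)² = 7/858, sgn +1
B: Δ = 2!·6!·6!/15! = 1/1261260; Racah Σ t=0..0: t=0:+1/172800 = 1/172800; ⇒ 3j(4 4 6; 3 -4 1)² = 7/2145, sgn -1
I_A²/I_B² = (7/858)/(7/2145) = 5/2

5/2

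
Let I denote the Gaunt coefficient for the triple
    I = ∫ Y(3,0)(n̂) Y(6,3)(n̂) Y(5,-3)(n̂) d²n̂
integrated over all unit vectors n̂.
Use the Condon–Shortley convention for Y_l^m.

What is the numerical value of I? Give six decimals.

0.036034

Checks pass: Σm=0; 14 even; l₃=5∈[3,9].
(2·3+1)(2·6+1)(2·5+1) = 1001
Δ: 4! 2! 8! / 15! → 1/675675
sum: t=1:−1/8640 t=2:+1/2304 t=3:−1/8640 = 7/34560
3j²(3 6 5; 0 0 0) = Δ·Π!·Σ² = 7/429  (sign -1)
sum: t=1:−1/483840 t=2:+1/20160 t=3:−1/17280 = -1/96768
3j²(3 6 5; 0 3 -3) = Δ·Π!·Σ² = 1/1001  (sign -1)
combine: 4πI² = 1001·7/429·1/1001 = 7/429
take √, sign +1: I = 0.03603425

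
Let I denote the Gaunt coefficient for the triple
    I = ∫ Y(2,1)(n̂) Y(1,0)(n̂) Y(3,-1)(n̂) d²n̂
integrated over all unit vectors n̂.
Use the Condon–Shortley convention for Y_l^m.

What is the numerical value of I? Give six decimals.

m-sum 0 ✓  L=6 even ✓  1≤3≤3 ✓
Π(2lᵢ+1) = 5×3×7 = 105
triangle coeff Δ(2,1,3) = 1/105
Σ_t [0,0]: t=0:+1/4 = 1/4
(3j)²=3/35 [(2 1 3; 0 0 0)], sign=-1
Σ_t [0,0]: t=0:+1/6 = 1/6
(3j)²=8/105 [(2 1 3; 1 0 -1)], sign=+1
⇒ 4πI² = 24/35
I = (-1)√(24/35/(4π)) = -0.23359668

-0.233597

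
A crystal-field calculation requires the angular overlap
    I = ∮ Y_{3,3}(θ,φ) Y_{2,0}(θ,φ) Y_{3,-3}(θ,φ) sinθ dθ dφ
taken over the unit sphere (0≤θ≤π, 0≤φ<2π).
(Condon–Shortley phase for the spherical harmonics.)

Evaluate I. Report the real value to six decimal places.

0.210261

m-sum 0 ✓  L=8 even ✓  1≤3≤5 ✓
Π(2lᵢ+1) = 7×5×7 = 245
triangle coeff Δ(3,2,3) = 1/3780
Σ_t [0,2]: t=0:+1/24 t=1:−1/4 t=2:+1/24 = -1/6
(3j)²=4/105 [(3 2 3; 0 0 0)], sign=+1
Σ_t [0,0]: t=0:+1/96 = 1/96
(3j)²=5/84 [(3 2 3; 3 0 -3)], sign=+1
⇒ 4πI² = 5/9
I = (+1)√(5/9/(4π)) = 0.21026104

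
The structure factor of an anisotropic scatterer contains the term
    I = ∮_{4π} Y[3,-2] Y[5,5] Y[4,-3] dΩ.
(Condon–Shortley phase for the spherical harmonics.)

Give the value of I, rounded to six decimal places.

-0.212007

Rules hold: Σm=0, L=12 even, 2≤4≤8.
N = 7·11·9 = 693
Δ = 4!·2!·6!/13! = 1/180180
Racah Σ t=1..3: t=1:−1/576 t=2:+1/144 t=3:−1/576 = 1/288
⇒ 3j(3 5 4; 0 0 0)² = 20/1001, sgn +1
Racah Σ t=4..4: t=4:+1/17280 = 1/17280
⇒ 3j(3 5 4; -2 5 -3)² = 35/858, sgn -1
4πI² = N·(3j₀)²·(3jₘ)² = 1050/1859
I = -1·√(0.56482/4π) = -0.21200691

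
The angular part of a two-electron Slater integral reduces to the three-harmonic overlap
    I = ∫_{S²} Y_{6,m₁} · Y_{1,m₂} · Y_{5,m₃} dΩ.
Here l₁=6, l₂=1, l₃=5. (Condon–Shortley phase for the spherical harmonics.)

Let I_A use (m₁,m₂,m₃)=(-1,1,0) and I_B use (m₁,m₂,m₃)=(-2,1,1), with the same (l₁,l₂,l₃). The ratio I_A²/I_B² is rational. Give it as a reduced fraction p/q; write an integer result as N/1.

3/4

Same 6,1,5: normalisation and zero-m 3j drop out of the ratio.
A: Δ: 2! 10! 0! / 13! → 1/858; sum: t=2:+1/28800 = 1/28800; 3j²(6 1 5; -1 1 0) = Δ·Π!·Σ² = 7/286  (sign -1)
B: Δ: 2! 10! 0! / 13! → 1/858; sum: t=2:+1/34560 = 1/34560; 3j²(6 1 5; -2 1 1) = Δ·Π!·Σ² = 14/429  (sign +1)
I_A²/I_B² = (7/286)/(14/429) = 3/4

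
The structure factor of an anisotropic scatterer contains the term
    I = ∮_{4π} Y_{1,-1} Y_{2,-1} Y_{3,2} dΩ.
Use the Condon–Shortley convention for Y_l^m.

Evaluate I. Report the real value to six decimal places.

0.261169

m-sum 0 ✓  L=6 even ✓  1≤3≤3 ✓
Π(2lᵢ+1) = 3×5×7 = 105
triangle coeff Δ(1,2,3) = 1/105
Σ_t [0,0]: t=0:+1/4 = 1/4
(3j)²=3/35 [(1 2 3; 0 0 0)], sign=-1
Σ_t [0,0]: t=0:+1/12 = 1/12
(3j)²=2/21 [(1 2 3; -1 -1 2)], sign=-1
⇒ 4πI² = 6/7
I = (+1)√(6/7/(4π)) = 0.26116903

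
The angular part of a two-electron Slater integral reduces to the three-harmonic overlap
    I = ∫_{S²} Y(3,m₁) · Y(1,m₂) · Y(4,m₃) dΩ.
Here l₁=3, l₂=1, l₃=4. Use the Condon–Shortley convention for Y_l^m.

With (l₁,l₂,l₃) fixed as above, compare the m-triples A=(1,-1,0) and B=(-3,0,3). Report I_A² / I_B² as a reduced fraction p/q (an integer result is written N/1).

Same 3,1,4: normalisation and zero-m 3j drop out of the ratio.
A: Δ: 0! 6! 2! / 9! → 1/252; sum: t=0:+1/96 = 1/96; 3j²(3 1 4; 1 -1 0) = Δ·Π!·Σ² = 1/42  (sign +1)
B: Δ: 0! 6! 2! / 9! → 1/252; sum: t=0:+1/720 = 1/720; 3j²(3 1 4; -3 0 3) = Δ·Π!·Σ² = 1/36  (sign -1)
I_A²/I_B² = (1/42)/(1/36) = 6/7

6/7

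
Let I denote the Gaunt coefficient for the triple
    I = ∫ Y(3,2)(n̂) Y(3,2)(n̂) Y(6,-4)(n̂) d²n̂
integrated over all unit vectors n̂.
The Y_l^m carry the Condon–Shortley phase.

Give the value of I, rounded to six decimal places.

0.266131

Checks pass: Σm=0; 12 even; l₃=6∈[0,6].
(2·3+1)(2·3+1)(2·6+1) = 637
Δ: 0! 6! 6! / 13! → 1/12012
sum: t=0:+1/1296 = 1/1296
3j²(3 3 6; 0 0 0) = Δ·Π!·Σ² = 100/3003  (sign +1)
sum: t=0:+1/14400 = 1/14400
3j²(3 3 6; 2 2 -4) = Δ·Π!·Σ² = 6/143  (sign +1)
combine: 4πI² = 637·100/3003·6/143 = 1400/1573
take √, sign +1: I = 0.26613055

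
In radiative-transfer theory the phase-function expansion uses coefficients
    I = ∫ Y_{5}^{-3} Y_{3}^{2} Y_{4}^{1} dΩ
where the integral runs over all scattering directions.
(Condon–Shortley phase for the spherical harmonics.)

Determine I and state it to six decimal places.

-0.035836

Checks pass: Σm=0; 12 even; l₃=4∈[2,8].
(2·5+1)(2·3+1)(2·4+1) = 693
Δ: 4! 6! 2! / 13! → 1/180180
sum: t=1:−1/576 t=2:+1/144 t=3:−1/576 = 1/288
3j²(5 3 4; 0 0 0) = Δ·Π!·Σ² = 20/1001  (sign +1)
sum: t=3:−1/1440 t=4:+1/1152 = 1/5760
3j²(5 3 4; -3 2 1) = Δ·Π!·Σ² = 1/858  (sign -1)
combine: 4πI² = 693·20/1001·1/858 = 30/1859
take √, sign -1: I = -0.03583571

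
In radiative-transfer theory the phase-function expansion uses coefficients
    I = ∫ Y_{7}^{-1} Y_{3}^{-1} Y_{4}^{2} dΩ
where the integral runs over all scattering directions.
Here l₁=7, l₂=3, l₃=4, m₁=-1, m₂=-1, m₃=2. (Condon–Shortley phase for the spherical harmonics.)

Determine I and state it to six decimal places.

m-sum 0 ✓  L=14 even ✓  4≤4≤10 ✓
Π(2lᵢ+1) = 15×7×9 = 945
triangle coeff Δ(7,3,4) = 1/45045
Σ_t [3,3]: t=3:−1/20736 = -1/20736
(3j)²=35/1287 [(7 3 4; 0 0 0)], sign=-1
Σ_t [2,2]: t=2:+1/69120 = 1/69120
(3j)²=4/429 [(7 3 4; -1 -1 2)], sign=+1
⇒ 4πI² = 4900/20449
I = (-1)√(4900/20449/(4π)) = -0.13808836

-0.138088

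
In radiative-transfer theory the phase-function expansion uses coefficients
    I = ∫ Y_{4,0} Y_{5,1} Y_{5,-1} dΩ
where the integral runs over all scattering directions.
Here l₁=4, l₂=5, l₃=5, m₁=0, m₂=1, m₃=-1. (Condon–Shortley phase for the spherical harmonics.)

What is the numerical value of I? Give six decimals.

-0.086798

m-sum 0 ✓  L=14 even ✓  1≤5≤9 ✓
Π(2lᵢ+1) = 9×11×11 = 1089
triangle coeff Δ(4,5,5) = 1/3153150
Σ_t [0,4]: t=0:+1/69120 t=1:−1/1728 t=2:+1/576 t=3:−1/1728 t=4:+1/69120 = 7/11520
(3j)²=2/143 [(4 5 5; 0 0 0)], sign=-1
Σ_t [0,4]: t=0:+1/414720 t=1:−1/4320 t=2:+1/768 t=3:−1/1296 t=4:+1/27648 = 7/20736
(3j)²=8/1287 [(4 5 5; 0 1 -1)], sign=+1
⇒ 4πI² = 16/169
I = (-1)√(16/169/(4π)) = -0.08679840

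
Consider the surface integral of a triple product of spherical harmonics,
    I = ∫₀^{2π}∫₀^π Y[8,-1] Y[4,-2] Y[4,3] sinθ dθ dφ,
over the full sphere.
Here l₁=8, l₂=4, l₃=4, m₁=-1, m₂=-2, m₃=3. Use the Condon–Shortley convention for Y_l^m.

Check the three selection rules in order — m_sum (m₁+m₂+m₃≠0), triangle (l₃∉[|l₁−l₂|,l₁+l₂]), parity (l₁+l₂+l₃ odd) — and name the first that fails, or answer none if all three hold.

m₁+m₂+m₃ = -1 − 2 + 3 = 0  ✓
triangle: |8−4|=4 ≤ l₃=4 ≤ 8+4=12  ✓
parity: l₁+l₂+l₃ = 16 is even  ✓

none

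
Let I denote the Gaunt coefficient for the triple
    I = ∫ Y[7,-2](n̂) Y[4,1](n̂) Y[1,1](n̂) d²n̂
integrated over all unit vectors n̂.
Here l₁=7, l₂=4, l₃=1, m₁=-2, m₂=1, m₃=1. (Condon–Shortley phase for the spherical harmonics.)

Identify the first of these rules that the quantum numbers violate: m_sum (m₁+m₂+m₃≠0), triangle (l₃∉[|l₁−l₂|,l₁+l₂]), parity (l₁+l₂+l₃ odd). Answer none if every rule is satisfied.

triangle

m₁+m₂+m₃ = -2 + 1 + 1 = 0  ✓
triangle: |7−4|=3 ≤ l₃=1 ≤ 7+4=11  ✗
parity: l₁+l₂+l₃ = 12 is even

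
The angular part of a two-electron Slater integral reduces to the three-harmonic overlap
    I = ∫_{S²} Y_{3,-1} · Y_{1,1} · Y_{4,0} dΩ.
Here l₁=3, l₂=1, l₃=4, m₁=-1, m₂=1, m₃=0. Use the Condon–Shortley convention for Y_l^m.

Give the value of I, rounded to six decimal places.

0.150786

m-sum 0 ✓  L=8 even ✓  2≤4≤4 ✓
Π(2lᵢ+1) = 7×3×9 = 189
triangle coeff Δ(3,1,4) = 1/252
Σ_t [0,0]: t=0:+1/36 = 1/36
(3j)²=4/63 [(3 1 4; 0 0 0)], sign=+1
Σ_t [0,0]: t=0:+1/96 = 1/96
(3j)²=1/42 [(3 1 4; -1 1 0)], sign=+1
⇒ 4πI² = 2/7
I = (+1)√(2/7/(4π)) = 0.15078601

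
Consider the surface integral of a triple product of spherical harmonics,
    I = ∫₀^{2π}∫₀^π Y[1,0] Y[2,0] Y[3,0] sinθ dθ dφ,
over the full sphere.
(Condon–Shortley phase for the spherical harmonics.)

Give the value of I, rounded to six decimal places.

0.247767

m-sum 0 ✓  L=6 even ✓  1≤3≤3 ✓
Π(2lᵢ+1) = 3×5×7 = 105
triangle coeff Δ(1,2,3) = 1/105
Σ_t [0,0]: t=0:+1/4 = 1/4
(3j)²=3/35 [(1 2 3; 0 0 0)], sign=-1
(m-triple is (0,0,0) — same symbol as above.)
⇒ 4πI² = 27/35
I = (+1)√(27/35/(4π)) = 0.24776670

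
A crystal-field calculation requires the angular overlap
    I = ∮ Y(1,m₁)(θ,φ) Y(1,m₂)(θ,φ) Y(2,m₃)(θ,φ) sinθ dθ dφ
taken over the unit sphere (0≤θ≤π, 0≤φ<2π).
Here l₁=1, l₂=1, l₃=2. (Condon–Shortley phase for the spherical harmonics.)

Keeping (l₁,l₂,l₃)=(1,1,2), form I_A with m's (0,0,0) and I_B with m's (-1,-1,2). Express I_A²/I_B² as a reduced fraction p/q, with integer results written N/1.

2/3

l's match ⇒ only the (l;m) 3-j factors differ between A and B.
A: triangle coeff Δ(1,1,2) = 1/30; Σ_t [0,0]: t=0:+1/1 = 1/1; (3j)²=2/15 [(1 1 2; 0 0 0)], sign=+1
B: triangle coeff Δ(1,1,2) = 1/30; Σ_t [0,0]: t=0:+1/4 = 1/4; (3j)²=1/5 [(1 1 2; -1 -1 2)], sign=+1
I_A²/I_B² = (2/15)/(1/5) = 2/3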